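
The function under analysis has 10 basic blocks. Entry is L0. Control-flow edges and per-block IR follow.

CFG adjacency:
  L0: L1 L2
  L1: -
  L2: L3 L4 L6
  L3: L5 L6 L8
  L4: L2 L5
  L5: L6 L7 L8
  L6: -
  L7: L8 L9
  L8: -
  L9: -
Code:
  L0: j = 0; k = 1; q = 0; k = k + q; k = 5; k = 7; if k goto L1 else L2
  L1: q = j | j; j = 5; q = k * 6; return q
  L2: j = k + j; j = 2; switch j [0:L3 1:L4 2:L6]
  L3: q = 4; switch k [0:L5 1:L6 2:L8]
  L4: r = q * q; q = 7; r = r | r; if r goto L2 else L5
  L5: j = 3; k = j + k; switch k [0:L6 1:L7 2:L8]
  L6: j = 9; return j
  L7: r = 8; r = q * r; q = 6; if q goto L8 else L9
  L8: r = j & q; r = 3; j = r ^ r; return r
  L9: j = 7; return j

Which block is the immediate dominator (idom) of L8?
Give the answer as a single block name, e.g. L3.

Answer: L2

Derivation:
idom tree: L1←L0 L2←L0 L3←L2 L4←L2 L5←L2 L6←L2 L7←L5 L8←L2 L9←L7
Dom∩ at merges:
  L2: preds {L0,L4}: {L0} ∩ {L0,L2,L4} = {L0}; idom=L0
  L5: preds {L3,L4}: {L0,L2,L3} ∩ {L0,L2,L4} = {L0,L2}; idom=L2
  L6: preds {L2,L3,L5}: {L0,L2} ∩ {L0,L2,L3} ∩ {L0,L2,L5} = {L0,L2}; idom=L2
  L8: preds {L3,L5,L7}: {L0,L2,L3} ∩ {L0,L2,L5} ∩ {L0,L2,L5,L7} = {L0,L2}; idom=L2

idom(L8) = L2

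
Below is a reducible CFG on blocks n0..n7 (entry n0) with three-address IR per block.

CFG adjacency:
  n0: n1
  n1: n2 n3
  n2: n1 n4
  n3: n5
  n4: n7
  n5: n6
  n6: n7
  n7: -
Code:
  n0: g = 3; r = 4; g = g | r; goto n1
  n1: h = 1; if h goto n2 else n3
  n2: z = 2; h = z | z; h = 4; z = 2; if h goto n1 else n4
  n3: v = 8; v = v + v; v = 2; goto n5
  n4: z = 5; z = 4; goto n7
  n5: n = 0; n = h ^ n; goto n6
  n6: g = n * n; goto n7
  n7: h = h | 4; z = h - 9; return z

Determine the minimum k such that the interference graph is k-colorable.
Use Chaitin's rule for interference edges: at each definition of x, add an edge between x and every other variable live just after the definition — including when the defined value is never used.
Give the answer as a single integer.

Block summaries:
  n0: {g,r} / ∅
  n1: {h} / ∅
  n2: {h,z} / ∅
  n3: {v} / ∅
  n4: {z} / ∅
  n5: {n} / {h}
  n6: {g} / {n}
  n7: {h,z} / {h}

Liveness:
  n0 li=∅ lo=∅
  n1 li=∅ lo={h}
  n2 li=∅ lo={h}
  n3 li={h} lo={h}
  n4 li={h} lo={h}
  n5 li={h} lo={h,n}
  n6 li={h,n} lo={h}
  n7 li={h} lo=∅

Interference:
  g↔{h,r}
  h↔{g,n,v,z}
  n↔{h}
  r↔{g}
  v↔{h}
  z↔{h}

Chromatic number:
  lower bound: {g,h} mutually conflict ⇒ χ ≥ 2
  assign g→c1 h→c0 n→c1 r→c0 v→c1 z→c1 — no edge inside a register ⇒ χ ≤ 2
  χ = 2

Answer: 2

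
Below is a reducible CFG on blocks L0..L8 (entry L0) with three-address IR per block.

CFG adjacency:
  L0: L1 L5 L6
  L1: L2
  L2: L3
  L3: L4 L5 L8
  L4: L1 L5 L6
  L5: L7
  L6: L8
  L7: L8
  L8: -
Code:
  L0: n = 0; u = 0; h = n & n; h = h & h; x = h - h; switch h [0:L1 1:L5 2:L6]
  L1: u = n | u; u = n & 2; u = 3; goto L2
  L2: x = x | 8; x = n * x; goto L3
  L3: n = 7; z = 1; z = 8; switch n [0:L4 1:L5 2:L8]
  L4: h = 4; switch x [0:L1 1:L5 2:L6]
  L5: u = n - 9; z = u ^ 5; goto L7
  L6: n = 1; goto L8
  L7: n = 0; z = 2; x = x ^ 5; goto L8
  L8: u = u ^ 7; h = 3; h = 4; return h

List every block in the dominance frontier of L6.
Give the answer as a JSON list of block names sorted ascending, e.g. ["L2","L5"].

Answer: ["L8"]

Analysis:
idom tree: L1←L0 L2←L1 L3←L2 L4←L3 L5←L0 L6←L0 L7←L5 L8←L0
Join-block Dom:
  L1: preds {L0,L4}: {L0} ∩ {L0,L1,L2,L3,L4} = {L0}; idom=L0
  L5: preds {L0,L3,L4}: {L0} ∩ {L0,L1,L2,L3} ∩ {L0,L1,L2,L3,L4} = {L0}; idom=L0
  L6: preds {L0,L4}: {L0} ∩ {L0,L1,L2,L3,L4} = {L0}; idom=L0
  L8: preds {L3,L6,L7}: {L0,L1,L2,L3} ∩ {L0,L6} ∩ {L0,L5,L7} = {L0}; idom=L0

Frontier:
  L1←L0: walk · to L0
  L1←L4: walk L4→L3→L2→L1 to L0
  L5←L0: walk · to L0
  L5←L3: walk L3→L2→L1 to L0
  L5←L4: walk L4→L3→L2→L1 to L0
  L6←L0: walk · to L0
  L6←L4: walk L4→L3→L2→L1 to L0
  L8←L3: walk L3→L2→L1 to L0
  L8←L6: walk L6 to L0
  L8←L7: walk L7→L5 to L0
  L0 → ∅
  L1 → {L1,L5,L6,L8}
  L2 → {L1,L5,L6,L8}
  L3 → {L1,L5,L6,L8}
  L4 → {L1,L5,L6}
  L5 → {L8}
  L6 → {L8}
  L7 → {L8}
  L8 → ∅

DF(L6) = ["L8"]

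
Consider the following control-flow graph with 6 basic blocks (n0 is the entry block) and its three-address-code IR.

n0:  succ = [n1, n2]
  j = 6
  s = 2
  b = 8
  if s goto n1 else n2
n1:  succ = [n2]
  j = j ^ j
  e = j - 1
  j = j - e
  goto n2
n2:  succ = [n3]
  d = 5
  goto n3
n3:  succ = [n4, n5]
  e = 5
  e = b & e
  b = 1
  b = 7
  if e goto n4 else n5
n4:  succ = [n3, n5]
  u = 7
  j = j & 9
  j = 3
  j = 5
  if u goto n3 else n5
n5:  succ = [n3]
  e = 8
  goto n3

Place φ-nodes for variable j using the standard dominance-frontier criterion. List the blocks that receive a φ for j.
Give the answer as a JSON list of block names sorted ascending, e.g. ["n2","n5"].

idom tree: n1←n0 n2←n0 n3←n2 n4←n3 n5←n3
Dom∩ at merges:
  n2: preds {n0,n1}: {n0} ∩ {n0,n1} = {n0}; idom=n0
  n3: preds {n2,n4,n5}: {n0,n2} ∩ {n0,n2,n3,n4} ∩ {n0,n2,n3,n5} = {n0,n2}; idom=n2
  n5: preds {n3,n4}: {n0,n2,n3} ∩ {n0,n2,n3,n4} = {n0,n2,n3}; idom=n3

DF walk-up:
  join n2 pred n0: · stop@n0
  join n2 pred n1: n1 stop@n0
  join n3 pred n2: · stop@n2
  join n3 pred n4: n4→n3 stop@n2
  join n3 pred n5: n5→n3 stop@n2
  join n5 pred n3: · stop@n3
  join n5 pred n4: n4 stop@n3
  DF(n0)=∅
  DF(n1)={n2}
  DF(n2)=∅
  DF(n3)={n3}
  DF(n4)={n3,n5}
  DF(n5)={n3}

φ for j: defs {n0,n1,n4}
  DF⁺ = {n2,n3,n5}

Answer: ["n2", "n3", "n5"]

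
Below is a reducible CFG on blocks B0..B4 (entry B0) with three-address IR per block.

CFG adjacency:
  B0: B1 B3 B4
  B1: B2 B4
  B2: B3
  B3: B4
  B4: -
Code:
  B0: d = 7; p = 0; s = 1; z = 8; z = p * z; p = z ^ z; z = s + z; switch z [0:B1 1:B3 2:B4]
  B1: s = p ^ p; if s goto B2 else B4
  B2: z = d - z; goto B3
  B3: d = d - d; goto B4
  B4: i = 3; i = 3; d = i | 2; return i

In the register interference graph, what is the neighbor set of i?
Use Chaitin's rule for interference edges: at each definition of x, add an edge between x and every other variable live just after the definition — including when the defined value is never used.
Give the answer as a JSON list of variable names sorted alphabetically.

Answer: ["d"]

Derivation:
Block summaries:
  B0: def={d,p,s,z} ue=∅
  B1: def={s} ue={p}
  B2: def={z} ue={d,z}
  B3: def={d} ue={d}
  B4: def={d,i} ue=∅

Live sets:
  B0 li=∅ lo={d,p,z}
  B1 li={d,p,z} lo={d,z}
  B2 li={d,z} lo={d}
  B3 li={d} lo=∅
  B4 li=∅ lo=∅

Interference:
  d: {i,p,s,z}
  i: {d}
  p: {d,s,z}
  s: {d,p,z}
  z: {d,p,s}

N(i) = ["d"]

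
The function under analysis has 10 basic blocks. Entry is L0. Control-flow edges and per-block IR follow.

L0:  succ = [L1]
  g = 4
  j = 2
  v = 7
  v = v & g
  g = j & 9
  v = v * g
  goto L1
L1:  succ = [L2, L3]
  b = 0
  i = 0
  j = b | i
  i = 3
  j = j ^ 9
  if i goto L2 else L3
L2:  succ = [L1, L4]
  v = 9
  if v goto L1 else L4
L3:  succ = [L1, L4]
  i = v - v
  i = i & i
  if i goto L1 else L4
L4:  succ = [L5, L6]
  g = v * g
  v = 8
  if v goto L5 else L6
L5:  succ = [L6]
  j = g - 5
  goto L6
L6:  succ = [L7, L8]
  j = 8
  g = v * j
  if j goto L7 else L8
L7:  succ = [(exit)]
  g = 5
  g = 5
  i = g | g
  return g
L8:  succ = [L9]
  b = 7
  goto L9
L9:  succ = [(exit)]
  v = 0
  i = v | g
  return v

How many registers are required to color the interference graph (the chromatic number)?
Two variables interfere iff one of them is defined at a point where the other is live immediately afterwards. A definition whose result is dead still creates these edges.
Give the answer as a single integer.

Answer: 4

Derivation:
Block summaries:
  L0: {g,j,v} / ∅
  L1: {b,i,j} / ∅
  L2: {v} / ∅
  L3: {i} / {v}
  L4: {g,v} / {g,v}
  L5: {j} / {g}
  L6: {g,j} / {v}
  L7: {g,i} / ∅
  L8: {b} / ∅
  L9: {i,v} / {g}

Live sets:
  live L0: ∅→{g,v}
  live L1: {g,v}→{g,v}
  live L2: {g}→{g,v}
  live L3: {g,v}→{g,v}
  live L4: {g,v}→{g,v}
  live L5: {g,v}→{v}
  live L6: {v}→{g}
  live L7: ∅→∅
  live L8: {g}→{g}
  live L9: {g}→∅

Conflict graph:
  b: {g,i,v}
  g: {b,i,j,v}
  i: {b,g,j,v}
  j: {g,i,v}
  v: {b,g,i,j}

Chromatic number:
  clique {b,g,i,v} ⇒ need ≥ 4
  assign b→r3 g→r0 i→r1 j→r3 v→r2 — no edge inside a register ⇒ χ ≤ 4
  χ = 4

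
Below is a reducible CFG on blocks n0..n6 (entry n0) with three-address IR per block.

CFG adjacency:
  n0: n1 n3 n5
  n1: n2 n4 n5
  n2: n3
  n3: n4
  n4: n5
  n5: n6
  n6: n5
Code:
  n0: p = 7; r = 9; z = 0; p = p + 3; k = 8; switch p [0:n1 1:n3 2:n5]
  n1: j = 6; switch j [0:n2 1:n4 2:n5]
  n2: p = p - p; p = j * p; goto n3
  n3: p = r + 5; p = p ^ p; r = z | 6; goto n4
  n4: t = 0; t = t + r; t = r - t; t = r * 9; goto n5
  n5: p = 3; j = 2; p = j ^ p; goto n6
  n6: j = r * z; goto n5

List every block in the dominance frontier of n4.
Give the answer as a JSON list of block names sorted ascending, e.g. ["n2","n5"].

Answer: ["n5"]

Derivation:
idom tree: n1←n0 n2←n1 n3←n0 n4←n0 n5←n0 n6←n5
Dom∩ at merges:
  n3: preds {n0,n2}: {n0} ∩ {n0,n1,n2} = {n0}; idom=n0
  n4: preds {n1,n3}: {n0,n1} ∩ {n0,n3} = {n0}; idom=n0
  n5: preds {n0,n1,n4,n6}: {n0} ∩ {n0,n1} ∩ {n0,n4} ∩ {n0,n5,n6} = {n0}; idom=n0

DF derivation:
  join n3 pred n0: · stop@n0
  join n3 pred n2: n2→n1 stop@n0
  join n4 pred n1: n1 stop@n0
  join n4 pred n3: n3 stop@n0
  join n5 pred n0: · stop@n0
  join n5 pred n1: n1 stop@n0
  join n5 pred n4: n4 stop@n0
  join n5 pred n6: n6→n5 stop@n0
  n0 → ∅
  n1 → {n3,n4,n5}
  n2 → {n3}
  n3 → {n4}
  n4 → {n5}
  n5 → {n5}
  n6 → {n5}

DF(n4) = ["n5"]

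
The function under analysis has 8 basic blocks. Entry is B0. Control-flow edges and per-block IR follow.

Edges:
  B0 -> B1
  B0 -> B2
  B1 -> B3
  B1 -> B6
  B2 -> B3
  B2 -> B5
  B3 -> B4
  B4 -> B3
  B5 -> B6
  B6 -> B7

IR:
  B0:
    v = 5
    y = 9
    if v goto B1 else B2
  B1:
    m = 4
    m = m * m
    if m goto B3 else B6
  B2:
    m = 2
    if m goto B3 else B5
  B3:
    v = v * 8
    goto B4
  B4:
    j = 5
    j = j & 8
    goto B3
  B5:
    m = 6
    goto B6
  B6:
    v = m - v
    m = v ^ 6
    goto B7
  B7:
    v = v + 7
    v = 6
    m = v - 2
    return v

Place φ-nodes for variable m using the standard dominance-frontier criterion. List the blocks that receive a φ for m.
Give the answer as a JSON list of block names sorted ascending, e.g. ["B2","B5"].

idom tree: B1←B0 B2←B0 B3←B0 B4←B3 B5←B2 B6←B0 B7←B6
Dom∩ at merges:
  B3: preds {B1,B2,B4}: {B0,B1} ∩ {B0,B2} ∩ {B0,B3,B4} = {B0}; idom=B0
  B6: preds {B1,B5}: {B0,B1} ∩ {B0,B2,B5} = {B0}; idom=B0

Frontier:
  join B3 pred B1: B1 stop@B0
  join B3 pred B2: B2 stop@B0
  join B3 pred B4: B4→B3 stop@B0
  join B6 pred B1: B1 stop@B0
  join B6 pred B5: B5→B2 stop@B0
  B0 → ∅
  B1 → {B3,B6}
  B2 → {B3,B6}
  B3 → {B3}
  B4 → {B3}
  B5 → {B6}
  B6 → ∅
  B7 → ∅

φ for m: defs {B1,B2,B5,B6,B7}
  DF⁺ = {B3,B6}

Answer: ["B3", "B6"]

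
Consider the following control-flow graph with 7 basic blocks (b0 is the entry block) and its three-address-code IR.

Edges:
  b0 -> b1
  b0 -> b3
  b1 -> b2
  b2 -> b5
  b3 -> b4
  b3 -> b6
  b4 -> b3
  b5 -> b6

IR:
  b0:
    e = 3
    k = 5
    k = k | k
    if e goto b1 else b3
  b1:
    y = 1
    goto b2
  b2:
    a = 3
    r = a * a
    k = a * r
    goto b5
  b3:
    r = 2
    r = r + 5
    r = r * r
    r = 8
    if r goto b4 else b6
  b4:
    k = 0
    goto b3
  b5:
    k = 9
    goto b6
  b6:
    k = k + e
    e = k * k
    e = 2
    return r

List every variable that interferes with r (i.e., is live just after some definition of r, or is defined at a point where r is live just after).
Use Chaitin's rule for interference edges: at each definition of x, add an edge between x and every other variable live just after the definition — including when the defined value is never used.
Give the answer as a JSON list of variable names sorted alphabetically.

Answer: ["a", "e", "k"]

Derivation:
Per-block:
  b0: {e,k} / ∅
  b1: {y} / ∅
  b2: {a,k,r} / ∅
  b3: {r} / ∅
  b4: {k} / ∅
  b5: {k} / ∅
  b6: {e,k} / {e,k,r}

Liveness:
  b0 li=∅ lo={e,k}
  b1 li={e} lo={e}
  b2 li={e} lo={e,r}
  b3 li={e,k} lo={e,k,r}
  b4 li={e} lo={e,k}
  b5 li={e,r} lo={e,k,r}
  b6 li={e,k,r} lo=∅

Interference:
  a — {e,r}
  e — {a,k,r,y}
  k — {e,r}
  r — {a,e,k}
  y — {e}

N(r) = ["a", "e", "k"]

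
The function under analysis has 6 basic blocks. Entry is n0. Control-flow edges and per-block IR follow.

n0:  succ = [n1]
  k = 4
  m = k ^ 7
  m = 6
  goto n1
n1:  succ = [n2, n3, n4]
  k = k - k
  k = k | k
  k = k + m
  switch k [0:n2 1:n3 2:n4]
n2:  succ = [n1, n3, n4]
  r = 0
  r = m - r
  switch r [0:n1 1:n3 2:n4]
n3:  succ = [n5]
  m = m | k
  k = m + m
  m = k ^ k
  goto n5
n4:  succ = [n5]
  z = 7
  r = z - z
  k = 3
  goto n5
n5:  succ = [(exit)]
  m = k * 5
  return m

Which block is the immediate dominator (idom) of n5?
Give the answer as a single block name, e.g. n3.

Answer: n1

Derivation:
idom tree: n1←n0 n2←n1 n3←n1 n4←n1 n5←n1
Dom at joins:
  n1: preds {n0,n2}: {n0} ∩ {n0,n1,n2} = {n0}; idom=n0
  n3: preds {n1,n2}: {n0,n1} ∩ {n0,n1,n2} = {n0,n1}; idom=n1
  n4: preds {n1,n2}: {n0,n1} ∩ {n0,n1,n2} = {n0,n1}; idom=n1
  n5: preds {n3,n4}: {n0,n1,n3} ∩ {n0,n1,n4} = {n0,n1}; idom=n1

idom(n5) = n1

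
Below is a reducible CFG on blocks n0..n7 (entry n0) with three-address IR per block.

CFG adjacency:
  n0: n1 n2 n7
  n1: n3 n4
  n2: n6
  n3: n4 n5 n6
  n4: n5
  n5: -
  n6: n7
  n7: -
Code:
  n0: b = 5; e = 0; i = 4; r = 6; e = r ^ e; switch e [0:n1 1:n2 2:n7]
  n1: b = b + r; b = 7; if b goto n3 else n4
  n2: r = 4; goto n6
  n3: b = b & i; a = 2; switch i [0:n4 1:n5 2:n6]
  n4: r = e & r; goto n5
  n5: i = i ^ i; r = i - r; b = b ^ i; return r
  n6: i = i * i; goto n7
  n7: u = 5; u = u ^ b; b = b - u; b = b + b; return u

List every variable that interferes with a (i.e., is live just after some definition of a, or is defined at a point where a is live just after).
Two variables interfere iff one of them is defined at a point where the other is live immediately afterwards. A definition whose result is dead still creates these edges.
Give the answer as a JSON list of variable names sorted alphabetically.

Block summaries:
  n0: {b,e,i,r} / ∅
  n1: {b} / {b,r}
  n2: {r} / ∅
  n3: {a,b} / {b,i}
  n4: {r} / {e,r}
  n5: {b,i,r} / {b,i,r}
  n6: {i} / {i}
  n7: {b,u} / {b}

Live sets:
  n0: in=∅ out={b,e,i,r}
  n1: in={b,e,i,r} out={b,e,i,r}
  n2: in={b,i} out={b,i}
  n3: in={b,e,i,r} out={b,e,i,r}
  n4: in={b,e,i,r} out={b,i,r}
  n5: in={b,i,r} out=∅
  n6: in={b,i} out={b}
  n7: in={b} out=∅

Interfere edges:
  a: {b,e,i,r}
  b: {a,e,i,r,u}
  e: {a,b,i,r}
  i: {a,b,e,r}
  r: {a,b,e,i}
  u: {b}

N(a) = ["b", "e", "i", "r"]

Answer: ["b", "e", "i", "r"]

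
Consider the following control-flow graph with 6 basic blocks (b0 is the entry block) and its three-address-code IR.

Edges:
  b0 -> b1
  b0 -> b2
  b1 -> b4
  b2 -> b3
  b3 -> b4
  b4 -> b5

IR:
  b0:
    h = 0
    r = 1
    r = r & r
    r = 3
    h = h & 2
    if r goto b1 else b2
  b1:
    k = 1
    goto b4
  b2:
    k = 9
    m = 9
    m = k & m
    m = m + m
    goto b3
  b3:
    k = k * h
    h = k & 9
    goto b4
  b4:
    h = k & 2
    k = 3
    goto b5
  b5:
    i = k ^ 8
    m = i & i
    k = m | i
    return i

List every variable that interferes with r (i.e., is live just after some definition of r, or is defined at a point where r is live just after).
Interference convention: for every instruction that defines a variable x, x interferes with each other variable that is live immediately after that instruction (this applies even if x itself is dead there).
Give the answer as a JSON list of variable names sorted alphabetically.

def/use:
  b0: {h,r} / ∅
  b1: {k} / ∅
  b2: {k,m} / ∅
  b3: {h,k} / {h,k}
  b4: {h,k} / {k}
  b5: {i,k,m} / {k}

Live sets:
  b0 li=∅ lo={h}
  b1 li=∅ lo={k}
  b2 li={h} lo={h,k}
  b3 li={h,k} lo={k}
  b4 li={k} lo={k}
  b5 li={k} lo=∅

Interfere edges:
  h: {k,m,r}
  i: {k,m}
  k: {h,i,m}
  m: {h,i,k}
  r: {h}

N(r) = ["h"]

Answer: ["h"]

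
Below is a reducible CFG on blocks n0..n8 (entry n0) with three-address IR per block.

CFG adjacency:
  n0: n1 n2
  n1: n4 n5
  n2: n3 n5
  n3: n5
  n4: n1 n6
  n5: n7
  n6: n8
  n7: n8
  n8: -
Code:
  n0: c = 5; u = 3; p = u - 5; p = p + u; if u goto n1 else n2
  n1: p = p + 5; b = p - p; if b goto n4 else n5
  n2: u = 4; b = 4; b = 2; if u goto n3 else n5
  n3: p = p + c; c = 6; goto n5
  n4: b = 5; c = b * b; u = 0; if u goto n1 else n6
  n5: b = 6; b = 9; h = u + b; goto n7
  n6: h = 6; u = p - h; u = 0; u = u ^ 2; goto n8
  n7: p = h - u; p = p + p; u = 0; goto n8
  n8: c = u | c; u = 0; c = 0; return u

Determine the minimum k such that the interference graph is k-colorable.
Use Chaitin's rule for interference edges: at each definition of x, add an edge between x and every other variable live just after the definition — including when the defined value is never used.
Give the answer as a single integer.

Per-block:
  n0 def {c,p,u} use ∅
  n1 def {b,p} use {p}
  n2 def {b,u} use ∅
  n3 def {c,p} use {c,p}
  n4 def {b,c,u} use ∅
  n5 def {b,h} use {u}
  n6 def {h,u} use {p}
  n7 def {p,u} use {h,u}
  n8 def {c,u} use {c,u}

Liveness:
  n0 li=∅ lo={c,p,u}
  n1 li={c,p,u} lo={c,p,u}
  n2 li={c,p} lo={c,p,u}
  n3 li={c,p,u} lo={c,u}
  n4 li={p} lo={c,p,u}
  n5 li={c,u} lo={c,h,u}
  n6 li={c,p} lo={c,u}
  n7 li={c,h,u} lo={c,u}
  n8 li={c,u} lo=∅

Interference:
  b — {c,p,u}
  c — {b,h,p,u}
  h — {c,p,u}
  p — {b,c,h,u}
  u — {b,c,h,p}

Colouring:
  clique {b,c,p,u} ⇒ need ≥ 4
  assign b→R3 c→R0 h→R3 p→R1 u→R2 — no edge inside a register ⇒ χ ≤ 4
  χ = 4

Answer: 4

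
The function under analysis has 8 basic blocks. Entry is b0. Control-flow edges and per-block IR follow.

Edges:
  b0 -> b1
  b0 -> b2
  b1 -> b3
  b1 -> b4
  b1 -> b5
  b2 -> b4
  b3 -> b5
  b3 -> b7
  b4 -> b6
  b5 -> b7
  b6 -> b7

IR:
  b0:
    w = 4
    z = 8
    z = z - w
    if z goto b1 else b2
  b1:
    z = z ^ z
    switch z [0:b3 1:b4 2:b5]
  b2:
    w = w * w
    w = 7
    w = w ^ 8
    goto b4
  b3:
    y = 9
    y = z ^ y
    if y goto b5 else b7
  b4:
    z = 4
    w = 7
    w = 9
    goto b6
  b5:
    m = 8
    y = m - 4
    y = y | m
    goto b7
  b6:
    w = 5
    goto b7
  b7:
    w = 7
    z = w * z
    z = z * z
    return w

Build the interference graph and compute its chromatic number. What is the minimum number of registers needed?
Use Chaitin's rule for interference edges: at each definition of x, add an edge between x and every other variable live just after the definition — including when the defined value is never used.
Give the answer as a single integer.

Answer: 3

Working:
Per-block:
  b0 def {w,z} use ∅
  b1 def {z} use {z}
  b2 def {w} use {w}
  b3 def {y} use {z}
  b4 def {w,z} use ∅
  b5 def {m,y} use ∅
  b6 def {w} use ∅
  b7 def {w,z} use {z}

Liveness:
  b0 li=∅ lo={w,z}
  b1 li={z} lo={z}
  b2 li={w} lo=∅
  b3 li={z} lo={z}
  b4 li=∅ lo={z}
  b5 li={z} lo={z}
  b6 li={z} lo={z}
  b7 li={z} lo=∅

Conflict graph:
  m↔{y,z}
  w↔{z}
  y↔{m,z}
  z↔{m,w,y}

Colouring:
  clique {m,y,z} ⇒ need ≥ 3
  assign m→c1 w→c1 y→c2 z→c0 — no edge inside a register ⇒ χ ≤ 3
  χ = 3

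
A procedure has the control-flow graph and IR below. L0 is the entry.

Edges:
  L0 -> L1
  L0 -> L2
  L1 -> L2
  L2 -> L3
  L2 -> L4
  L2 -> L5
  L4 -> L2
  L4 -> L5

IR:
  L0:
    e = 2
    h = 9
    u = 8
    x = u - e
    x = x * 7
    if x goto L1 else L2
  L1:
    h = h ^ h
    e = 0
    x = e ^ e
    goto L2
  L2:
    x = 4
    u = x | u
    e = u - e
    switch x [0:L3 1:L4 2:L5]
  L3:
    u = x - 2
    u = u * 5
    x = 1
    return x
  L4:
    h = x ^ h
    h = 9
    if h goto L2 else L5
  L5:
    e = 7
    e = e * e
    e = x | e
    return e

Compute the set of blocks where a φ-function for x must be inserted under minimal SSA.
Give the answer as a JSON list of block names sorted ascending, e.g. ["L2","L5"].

Answer: ["L2"]

Working:
idom tree: L1←L0 L2←L0 L3←L2 L4←L2 L5←L2
Dom at joins:
  L2: preds {L0,L1,L4}: {L0} ∩ {L0,L1} ∩ {L0,L2,L4} = {L0}; idom=L0
  L5: preds {L2,L4}: {L0,L2} ∩ {L0,L2,L4} = {L0,L2}; idom=L2

DF walk-up:
  L2←L0: walk · to L0
  L2←L1: walk L1 to L0
  L2←L4: walk L4→L2 to L0
  L5←L2: walk · to L2
  L5←L4: walk L4 to L2
  L0: DF=∅
  L1: DF={L2}
  L2: DF={L2}
  L3: DF=∅
  L4: DF={L2,L5}
  L5: DF=∅

φ for x: defs {L0,L1,L2,L3}
  DF⁺ = {L2}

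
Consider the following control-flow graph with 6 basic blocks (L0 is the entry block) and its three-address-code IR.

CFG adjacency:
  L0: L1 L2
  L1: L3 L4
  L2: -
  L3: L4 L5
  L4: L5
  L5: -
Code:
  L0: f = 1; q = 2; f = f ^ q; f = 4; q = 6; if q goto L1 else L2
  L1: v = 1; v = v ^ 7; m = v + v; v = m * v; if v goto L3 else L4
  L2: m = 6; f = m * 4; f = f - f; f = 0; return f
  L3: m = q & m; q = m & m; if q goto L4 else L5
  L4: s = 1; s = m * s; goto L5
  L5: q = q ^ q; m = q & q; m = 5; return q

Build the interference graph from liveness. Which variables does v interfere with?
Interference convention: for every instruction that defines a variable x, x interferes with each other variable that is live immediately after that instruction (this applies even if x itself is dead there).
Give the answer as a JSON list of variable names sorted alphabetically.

Per-block:
  L0: {f,q} / ∅
  L1: {m,v} / ∅
  L2: {f,m} / ∅
  L3: {m,q} / {m,q}
  L4: {s} / {m}
  L5: {m,q} / {q}

Liveness:
  live L0: ∅→{q}
  live L1: {q}→{m,q}
  live L2: ∅→∅
  live L3: {m,q}→{m,q}
  live L4: {m,q}→{q}
  live L5: {q}→∅

Interfere edges:
  f: {q}
  m: {q,s,v}
  q: {f,m,s,v}
  s: {m,q}
  v: {m,q}

N(v) = ["m", "q"]

Answer: ["m", "q"]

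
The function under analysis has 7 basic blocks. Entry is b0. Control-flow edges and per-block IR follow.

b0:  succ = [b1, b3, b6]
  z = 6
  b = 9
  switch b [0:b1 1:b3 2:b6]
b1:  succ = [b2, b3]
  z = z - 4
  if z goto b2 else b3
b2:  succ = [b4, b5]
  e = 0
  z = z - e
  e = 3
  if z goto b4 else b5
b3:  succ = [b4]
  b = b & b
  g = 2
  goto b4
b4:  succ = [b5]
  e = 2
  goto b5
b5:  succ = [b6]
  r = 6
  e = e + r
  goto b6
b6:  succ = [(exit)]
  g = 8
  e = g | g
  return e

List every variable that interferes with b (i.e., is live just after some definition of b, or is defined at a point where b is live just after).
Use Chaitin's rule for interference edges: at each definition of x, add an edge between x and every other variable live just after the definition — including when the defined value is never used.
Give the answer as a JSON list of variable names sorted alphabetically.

Answer: ["z"]

Derivation:
def/use:
  b0: {b,z} / ∅
  b1: {z} / {z}
  b2: {e,z} / {z}
  b3: {b,g} / {b}
  b4: {e} / ∅
  b5: {e,r} / {e}
  b6: {e,g} / ∅

Backward fixpoint:
  b0 li=∅ lo={b,z}
  b1 li={b,z} lo={b,z}
  b2 li={z} lo={e}
  b3 li={b} lo=∅
  b4 li=∅ lo={e}
  b5 li={e} lo=∅
  b6 li=∅ lo=∅

Conflict graph:
  b: {z}
  e: {r,z}
  g: ∅
  r: {e}
  z: {b,e}

N(b) = ["z"]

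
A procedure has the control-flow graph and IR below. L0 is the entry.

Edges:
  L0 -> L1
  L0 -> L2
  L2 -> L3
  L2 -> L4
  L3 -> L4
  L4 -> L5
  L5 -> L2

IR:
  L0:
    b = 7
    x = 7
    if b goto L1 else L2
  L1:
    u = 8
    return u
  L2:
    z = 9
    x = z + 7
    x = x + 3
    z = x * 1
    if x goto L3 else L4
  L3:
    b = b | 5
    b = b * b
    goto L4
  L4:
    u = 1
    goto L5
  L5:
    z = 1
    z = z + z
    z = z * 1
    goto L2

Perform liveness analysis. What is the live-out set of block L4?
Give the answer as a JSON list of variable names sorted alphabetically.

Answer: ["b"]

Derivation:
Block summaries:
  L0: def={b,x} ue=∅
  L1: def={u} ue=∅
  L2: def={x,z} ue=∅
  L3: def={b} ue={b}
  L4: def={u} ue=∅
  L5: def={z} ue=∅

Live sets:
  L0 li=∅ lo={b}
  L1 li=∅ lo=∅
  L2 li={b} lo={b}
  L3 li={b} lo={b}
  L4 li={b} lo={b}
  L5 li={b} lo={b}

live-out(L4) = ["b"]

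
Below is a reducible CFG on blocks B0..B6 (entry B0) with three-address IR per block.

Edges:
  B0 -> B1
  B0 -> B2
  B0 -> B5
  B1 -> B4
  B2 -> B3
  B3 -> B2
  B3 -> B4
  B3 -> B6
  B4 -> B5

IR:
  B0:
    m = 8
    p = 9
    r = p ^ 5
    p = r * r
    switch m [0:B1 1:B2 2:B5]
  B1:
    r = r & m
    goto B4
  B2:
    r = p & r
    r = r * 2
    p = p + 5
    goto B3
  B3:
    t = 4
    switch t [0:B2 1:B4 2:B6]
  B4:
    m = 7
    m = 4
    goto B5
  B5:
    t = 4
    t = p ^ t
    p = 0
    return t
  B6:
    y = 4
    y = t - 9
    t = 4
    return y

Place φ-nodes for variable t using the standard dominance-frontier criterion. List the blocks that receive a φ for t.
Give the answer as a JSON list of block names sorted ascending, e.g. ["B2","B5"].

Answer: ["B2", "B4", "B5"]

Derivation:
idom tree: B1←B0 B2←B0 B3←B2 B4←B0 B5←B0 B6←B3
Join-block Dom:
  B2: preds {B0,B3}: {B0} ∩ {B0,B2,B3} = {B0}; idom=B0
  B4: preds {B1,B3}: {B0,B1} ∩ {B0,B2,B3} = {B0}; idom=B0
  B5: preds {B0,B4}: {B0} ∩ {B0,B4} = {B0}; idom=B0

DF derivation:
  join B2 pred B0: · stop@B0
  join B2 pred B3: B3→B2 stop@B0
  join B4 pred B1: B1 stop@B0
  join B4 pred B3: B3→B2 stop@B0
  join B5 pred B0: · stop@B0
  join B5 pred B4: B4 stop@B0
  DF(B0)=∅
  DF(B1)={B4}
  DF(B2)={B2,B4}
  DF(B3)={B2,B4}
  DF(B4)={B5}
  DF(B5)=∅
  DF(B6)=∅

φ for t: defs {B3,B5,B6}
  DF⁺ = {B2,B4,B5}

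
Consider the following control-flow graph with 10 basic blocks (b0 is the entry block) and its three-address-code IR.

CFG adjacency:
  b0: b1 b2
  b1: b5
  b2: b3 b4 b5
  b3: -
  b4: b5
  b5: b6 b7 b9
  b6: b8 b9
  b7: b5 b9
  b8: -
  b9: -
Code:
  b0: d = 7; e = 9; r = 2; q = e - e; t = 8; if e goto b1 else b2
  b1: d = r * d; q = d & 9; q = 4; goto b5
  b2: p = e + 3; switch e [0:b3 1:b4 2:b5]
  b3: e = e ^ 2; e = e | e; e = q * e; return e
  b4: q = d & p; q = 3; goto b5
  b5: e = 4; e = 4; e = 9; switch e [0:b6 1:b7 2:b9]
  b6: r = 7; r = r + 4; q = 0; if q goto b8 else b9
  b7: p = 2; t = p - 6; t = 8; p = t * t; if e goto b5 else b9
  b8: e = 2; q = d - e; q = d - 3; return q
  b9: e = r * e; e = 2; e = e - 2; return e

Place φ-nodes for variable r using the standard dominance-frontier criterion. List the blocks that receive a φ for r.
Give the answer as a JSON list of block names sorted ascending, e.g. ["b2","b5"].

Answer: ["b9"]

Working:
idom tree: b1←b0 b2←b0 b3←b2 b4←b2 b5←b0 b6←b5 b7←b5 b8←b6 b9←b5
Join-block Dom:
  b5: preds {b1,b2,b4,b7}: {b0,b1} ∩ {b0,b2} ∩ {b0,b2,b4} ∩ {b0,b5,b7} = {b0}; idom=b0
  b9: preds {b5,b6,b7}: {b0,b5} ∩ {b0,b5,b6} ∩ {b0,b5,b7} = {b0,b5}; idom=b5

Frontier:
  join b5 pred b1: b1 stop@b0
  join b5 pred b2: b2 stop@b0
  join b5 pred b4: b4→b2 stop@b0
  join b5 pred b7: b7→b5 stop@b0
  join b9 pred b5: · stop@b5
  join b9 pred b6: b6 stop@b5
  join b9 pred b7: b7 stop@b5
  b0 → ∅
  b1 → {b5}
  b2 → {b5}
  b3 → ∅
  b4 → {b5}
  b5 → {b5}
  b6 → {b9}
  b7 → {b5,b9}
  b8 → ∅
  b9 → ∅

φ for r: defs {b0,b6}
  DF⁺ = {b9}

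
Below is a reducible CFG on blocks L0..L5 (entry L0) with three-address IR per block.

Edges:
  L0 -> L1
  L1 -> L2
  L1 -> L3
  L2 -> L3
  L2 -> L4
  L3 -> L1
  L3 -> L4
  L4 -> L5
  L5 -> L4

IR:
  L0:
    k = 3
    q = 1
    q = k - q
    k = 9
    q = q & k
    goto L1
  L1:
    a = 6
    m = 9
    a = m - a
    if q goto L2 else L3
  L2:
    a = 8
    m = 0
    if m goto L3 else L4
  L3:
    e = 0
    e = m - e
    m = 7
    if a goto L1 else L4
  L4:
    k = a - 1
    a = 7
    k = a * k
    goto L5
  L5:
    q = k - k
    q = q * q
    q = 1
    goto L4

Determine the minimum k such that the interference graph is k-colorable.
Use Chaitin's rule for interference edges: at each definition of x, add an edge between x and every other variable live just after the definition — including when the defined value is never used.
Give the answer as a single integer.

def/use:
  L0: def={k,q} ue=∅
  L1: def={a,m} ue={q}
  L2: def={a,m} ue=∅
  L3: def={e,m} ue={a,m}
  L4: def={a,k} ue={a}
  L5: def={q} ue={k}

Live sets:
  live L0: ∅→{q}
  live L1: {q}→{a,m,q}
  live L2: {q}→{a,m,q}
  live L3: {a,m,q}→{a,q}
  live L4: {a}→{a,k}
  live L5: {a,k}→{a}

Conflict graph:
  a↔{e,k,m,q}
  e↔{a,m,q}
  k↔{a,q}
  m↔{a,e,q}
  q↔{a,e,k,m}

Registers:
  {a,e,m,q} pairwise interfere (4-clique) ⇒ χ ≥ 4
  4-colouring: R0={a}  R1={q}  R2={e,k}  R3={m}
  χ = 4

Answer: 4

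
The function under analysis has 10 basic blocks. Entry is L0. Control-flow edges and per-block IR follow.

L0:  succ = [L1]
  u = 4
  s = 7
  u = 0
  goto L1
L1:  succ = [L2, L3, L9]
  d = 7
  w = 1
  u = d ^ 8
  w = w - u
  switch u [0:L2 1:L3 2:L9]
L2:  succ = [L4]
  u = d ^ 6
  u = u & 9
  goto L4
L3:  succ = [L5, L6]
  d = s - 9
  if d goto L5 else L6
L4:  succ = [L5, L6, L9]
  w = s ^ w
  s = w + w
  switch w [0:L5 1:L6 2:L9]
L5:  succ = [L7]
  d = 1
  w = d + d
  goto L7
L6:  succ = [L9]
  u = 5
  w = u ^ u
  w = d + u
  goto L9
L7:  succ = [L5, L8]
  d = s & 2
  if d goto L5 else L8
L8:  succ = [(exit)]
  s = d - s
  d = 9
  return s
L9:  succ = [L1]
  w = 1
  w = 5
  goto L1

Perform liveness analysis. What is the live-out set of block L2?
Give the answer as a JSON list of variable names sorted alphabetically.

Answer: ["d", "s", "w"]

Analysis:
Per-block:
  L0: {s,u} / ∅
  L1: {d,u,w} / ∅
  L2: {u} / {d}
  L3: {d} / {s}
  L4: {s,w} / {s,w}
  L5: {d,w} / ∅
  L6: {u,w} / {d}
  L7: {d} / {s}
  L8: {d,s} / {d,s}
  L9: {w} / ∅

Live sets:
  L0 li=∅ lo={s}
  L1 li={s} lo={d,s,w}
  L2 li={d,s,w} lo={d,s,w}
  L3 li={s} lo={d,s}
  L4 li={d,s,w} lo={d,s}
  L5 li={s} lo={s}
  L6 li={d,s} lo={s}
  L7 li={s} lo={d,s}
  L8 li={d,s} lo=∅
  L9 li={s} lo={s}

live-out(L2) = ["d", "s", "w"]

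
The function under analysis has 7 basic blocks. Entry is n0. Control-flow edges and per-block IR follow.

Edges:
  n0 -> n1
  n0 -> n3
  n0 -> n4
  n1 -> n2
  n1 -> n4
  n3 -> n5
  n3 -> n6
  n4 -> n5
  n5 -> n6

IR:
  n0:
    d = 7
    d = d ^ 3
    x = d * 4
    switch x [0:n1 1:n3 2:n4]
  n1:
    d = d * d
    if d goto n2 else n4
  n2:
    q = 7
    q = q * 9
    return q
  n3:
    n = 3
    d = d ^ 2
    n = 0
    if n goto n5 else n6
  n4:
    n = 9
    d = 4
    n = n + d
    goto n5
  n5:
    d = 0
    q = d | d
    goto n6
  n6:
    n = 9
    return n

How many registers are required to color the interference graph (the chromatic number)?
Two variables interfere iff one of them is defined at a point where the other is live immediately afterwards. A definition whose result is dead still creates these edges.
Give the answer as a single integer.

Answer: 2

Derivation:
def/use:
  n0: {d,x} / ∅
  n1: {d} / {d}
  n2: {q} / ∅
  n3: {d,n} / {d}
  n4: {d,n} / ∅
  n5: {d,q} / ∅
  n6: {n} / ∅

Backward fixpoint:
  live n0: ∅→{d}
  live n1: {d}→∅
  live n2: ∅→∅
  live n3: {d}→∅
  live n4: ∅→∅
  live n5: ∅→∅
  live n6: ∅→∅

Interference:
  d: {n,x}
  n: {d}
  q: ∅
  x: {d}

Chromatic number:
  lower bound: {d,n} mutually conflict ⇒ χ ≥ 2
  assign d→c0 n→c1 q→c0 x→c1 — no edge inside a register ⇒ χ ≤ 2
  χ = 2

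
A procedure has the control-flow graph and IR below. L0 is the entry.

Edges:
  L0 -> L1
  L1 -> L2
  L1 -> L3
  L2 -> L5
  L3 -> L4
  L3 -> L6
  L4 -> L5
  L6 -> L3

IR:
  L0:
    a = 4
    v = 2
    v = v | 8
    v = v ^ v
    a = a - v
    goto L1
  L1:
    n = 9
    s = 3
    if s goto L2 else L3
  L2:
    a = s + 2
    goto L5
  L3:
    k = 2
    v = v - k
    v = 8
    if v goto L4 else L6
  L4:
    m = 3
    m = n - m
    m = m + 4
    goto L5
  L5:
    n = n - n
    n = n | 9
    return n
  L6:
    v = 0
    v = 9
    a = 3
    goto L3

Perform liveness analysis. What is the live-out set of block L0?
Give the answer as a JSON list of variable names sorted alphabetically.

Answer: ["v"]

Derivation:
Block summaries:
  L0 def {a,v} use ∅
  L1 def {n,s} use ∅
  L2 def {a} use {s}
  L3 def {k,v} use {v}
  L4 def {m} use {n}
  L5 def {n} use {n}
  L6 def {a,v} use ∅

Backward fixpoint:
  L0: in=∅ out={v}
  L1: in={v} out={n,s,v}
  L2: in={n,s} out={n}
  L3: in={n,v} out={n}
  L4: in={n} out={n}
  L5: in={n} out=∅
  L6: in={n} out={n,v}

live-out(L0) = ["v"]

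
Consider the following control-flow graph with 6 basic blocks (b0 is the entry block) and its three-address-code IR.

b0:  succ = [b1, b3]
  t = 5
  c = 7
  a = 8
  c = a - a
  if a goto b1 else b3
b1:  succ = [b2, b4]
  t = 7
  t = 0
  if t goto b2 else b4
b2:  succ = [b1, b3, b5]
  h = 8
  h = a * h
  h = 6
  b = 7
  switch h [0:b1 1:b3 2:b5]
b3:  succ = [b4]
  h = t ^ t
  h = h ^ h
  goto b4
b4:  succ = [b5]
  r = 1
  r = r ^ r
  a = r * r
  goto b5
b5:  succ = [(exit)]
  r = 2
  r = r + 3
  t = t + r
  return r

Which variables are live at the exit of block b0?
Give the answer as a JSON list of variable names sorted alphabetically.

Answer: ["a", "t"]

Derivation:
def/use:
  b0 def {a,c,t} use ∅
  b1 def {t} use ∅
  b2 def {b,h} use {a}
  b3 def {h} use {t}
  b4 def {a,r} use ∅
  b5 def {r,t} use {t}

Live sets:
  b0 li=∅ lo={a,t}
  b1 li={a} lo={a,t}
  b2 li={a,t} lo={a,t}
  b3 li={t} lo={t}
  b4 li={t} lo={t}
  b5 li={t} lo=∅

live-out(b0) = ["a", "t"]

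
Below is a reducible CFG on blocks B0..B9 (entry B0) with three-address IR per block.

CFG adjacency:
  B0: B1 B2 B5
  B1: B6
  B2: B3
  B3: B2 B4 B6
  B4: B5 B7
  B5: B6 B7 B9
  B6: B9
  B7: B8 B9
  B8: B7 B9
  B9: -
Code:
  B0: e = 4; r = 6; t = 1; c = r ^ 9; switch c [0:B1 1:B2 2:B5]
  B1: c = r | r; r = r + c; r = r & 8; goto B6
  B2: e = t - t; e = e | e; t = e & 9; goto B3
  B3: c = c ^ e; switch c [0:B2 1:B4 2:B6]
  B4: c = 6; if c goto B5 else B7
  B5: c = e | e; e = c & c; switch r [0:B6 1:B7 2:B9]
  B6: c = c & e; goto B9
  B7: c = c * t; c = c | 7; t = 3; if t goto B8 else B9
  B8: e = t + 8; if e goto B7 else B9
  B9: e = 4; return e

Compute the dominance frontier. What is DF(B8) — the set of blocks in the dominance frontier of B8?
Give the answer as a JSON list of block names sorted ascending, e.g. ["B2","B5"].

Answer: ["B7", "B9"]

Analysis:
idom tree: B1←B0 B2←B0 B3←B2 B4←B3 B5←B0 B6←B0 B7←B0 B8←B7 B9←B0
Dom at joins:
  B2: preds {B0,B3}: {B0} ∩ {B0,B2,B3} = {B0}; idom=B0
  B5: preds {B0,B4}: {B0} ∩ {B0,B2,B3,B4} = {B0}; idom=B0
  B6: preds {B1,B3,B5}: {B0,B1} ∩ {B0,B2,B3} ∩ {B0,B5} = {B0}; idom=B0
  B7: preds {B4,B5,B8}: {B0,B2,B3,B4} ∩ {B0,B5} ∩ {B0,B7,B8} = {B0}; idom=B0
  B9: preds {B5,B6,B7,B8}: {B0,B5} ∩ {B0,B6} ∩ {B0,B7} ∩ {B0,B7,B8} = {B0}; idom=B0

DF walk-up:
  B2←B0: walk · to B0
  B2←B3: walk B3→B2 to B0
  B5←B0: walk · to B0
  B5←B4: walk B4→B3→B2 to B0
  B6←B1: walk B1 to B0
  B6←B3: walk B3→B2 to B0
  B6←B5: walk B5 to B0
  B7←B4: walk B4→B3→B2 to B0
  B7←B5: walk B5 to B0
  B7←B8: walk B8→B7 to B0
  B9←B5: walk B5 to B0
  B9←B6: walk B6 to B0
  B9←B7: walk B7 to B0
  B9←B8: walk B8→B7 to B0
  B0 → ∅
  B1 → {B6}
  B2 → {B2,B5,B6,B7}
  B3 → {B2,B5,B6,B7}
  B4 → {B5,B7}
  B5 → {B6,B7,B9}
  B6 → {B9}
  B7 → {B7,B9}
  B8 → {B7,B9}
  B9 → ∅

DF(B8) = ["B7", "B9"]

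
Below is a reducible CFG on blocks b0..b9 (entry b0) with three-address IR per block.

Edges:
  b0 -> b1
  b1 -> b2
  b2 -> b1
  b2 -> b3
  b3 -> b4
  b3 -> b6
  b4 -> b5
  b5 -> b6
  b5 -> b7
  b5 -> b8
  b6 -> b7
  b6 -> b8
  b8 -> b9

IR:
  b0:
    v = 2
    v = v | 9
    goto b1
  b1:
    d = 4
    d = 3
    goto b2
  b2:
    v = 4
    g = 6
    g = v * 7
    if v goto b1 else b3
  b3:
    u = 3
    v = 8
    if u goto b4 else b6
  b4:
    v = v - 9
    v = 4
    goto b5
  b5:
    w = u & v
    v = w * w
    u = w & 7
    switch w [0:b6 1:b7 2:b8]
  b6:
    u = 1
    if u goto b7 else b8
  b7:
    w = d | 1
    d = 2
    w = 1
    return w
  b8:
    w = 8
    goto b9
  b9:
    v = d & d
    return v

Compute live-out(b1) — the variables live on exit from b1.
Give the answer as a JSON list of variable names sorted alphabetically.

Answer: ["d"]

Working:
Block summaries:
  b0: def={v} ue=∅
  b1: def={d} ue=∅
  b2: def={g,v} ue=∅
  b3: def={u,v} ue=∅
  b4: def={v} ue={v}
  b5: def={u,v,w} ue={u,v}
  b6: def={u} ue=∅
  b7: def={d,w} ue={d}
  b8: def={w} ue=∅
  b9: def={v} ue={d}

Backward fixpoint:
  b0: in=∅ out=∅
  b1: in=∅ out={d}
  b2: in={d} out={d}
  b3: in={d} out={d,u,v}
  b4: in={d,u,v} out={d,u,v}
  b5: in={d,u,v} out={d}
  b6: in={d} out={d}
  b7: in={d} out=∅
  b8: in={d} out={d}
  b9: in={d} out=∅

live-out(b1) = ["d"]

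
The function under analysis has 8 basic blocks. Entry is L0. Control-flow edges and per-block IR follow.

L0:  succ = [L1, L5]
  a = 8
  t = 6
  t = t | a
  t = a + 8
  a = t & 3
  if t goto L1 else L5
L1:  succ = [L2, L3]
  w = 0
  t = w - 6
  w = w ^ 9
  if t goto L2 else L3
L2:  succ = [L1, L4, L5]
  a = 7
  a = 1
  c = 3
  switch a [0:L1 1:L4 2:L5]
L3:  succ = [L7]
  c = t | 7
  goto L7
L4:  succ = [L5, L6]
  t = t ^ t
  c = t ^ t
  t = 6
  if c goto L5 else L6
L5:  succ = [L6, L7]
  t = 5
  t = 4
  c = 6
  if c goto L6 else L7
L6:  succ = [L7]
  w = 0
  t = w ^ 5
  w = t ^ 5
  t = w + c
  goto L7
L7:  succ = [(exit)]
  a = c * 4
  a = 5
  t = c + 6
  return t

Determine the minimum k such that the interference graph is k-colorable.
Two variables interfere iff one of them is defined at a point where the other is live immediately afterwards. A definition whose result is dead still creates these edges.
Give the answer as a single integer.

Answer: 3

Working:
Per-block:
  L0 def {a,t} use ∅
  L1 def {t,w} use ∅
  L2 def {a,c} use ∅
  L3 def {c} use {t}
  L4 def {c,t} use {t}
  L5 def {c,t} use ∅
  L6 def {t,w} use {c}
  L7 def {a,t} use {c}

Liveness:
  live L0: ∅→∅
  live L1: ∅→{t}
  live L2: {t}→{t}
  live L3: {t}→{c}
  live L4: {t}→{c}
  live L5: ∅→{c}
  live L6: {c}→{c}
  live L7: {c}→∅

Interference:
  a — {c,t}
  c — {a,t,w}
  t — {a,c,w}
  w — {c,t}

Registers:
  {a,c,t} pairwise interfere (3-clique) ⇒ χ ≥ 3
  assign a→r2 c→r0 t→r1 w→r2 — no edge inside a register ⇒ χ ≤ 3
  χ = 3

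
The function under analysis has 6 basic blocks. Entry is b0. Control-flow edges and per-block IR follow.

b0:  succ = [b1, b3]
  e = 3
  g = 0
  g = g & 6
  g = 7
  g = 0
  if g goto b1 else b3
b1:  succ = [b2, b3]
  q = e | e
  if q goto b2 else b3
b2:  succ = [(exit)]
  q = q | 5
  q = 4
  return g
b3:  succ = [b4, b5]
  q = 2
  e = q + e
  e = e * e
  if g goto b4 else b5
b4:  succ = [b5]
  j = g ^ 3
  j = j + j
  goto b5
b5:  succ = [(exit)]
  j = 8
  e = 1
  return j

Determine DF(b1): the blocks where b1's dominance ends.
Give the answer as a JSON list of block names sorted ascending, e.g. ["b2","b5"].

idom tree: b1←b0 b2←b1 b3←b0 b4←b3 b5←b3
Dom at joins:
  b3: preds {b0,b1}: {b0} ∩ {b0,b1} = {b0}; idom=b0
  b5: preds {b3,b4}: {b0,b3} ∩ {b0,b3,b4} = {b0,b3}; idom=b3

Frontier:
  b3←b0: walk · to b0
  b3←b1: walk b1 to b0
  b5←b3: walk · to b3
  b5←b4: walk b4 to b3
  b0: DF=∅
  b1: DF={b3}
  b2: DF=∅
  b3: DF=∅
  b4: DF={b5}
  b5: DF=∅

DF(b1) = ["b3"]

Answer: ["b3"]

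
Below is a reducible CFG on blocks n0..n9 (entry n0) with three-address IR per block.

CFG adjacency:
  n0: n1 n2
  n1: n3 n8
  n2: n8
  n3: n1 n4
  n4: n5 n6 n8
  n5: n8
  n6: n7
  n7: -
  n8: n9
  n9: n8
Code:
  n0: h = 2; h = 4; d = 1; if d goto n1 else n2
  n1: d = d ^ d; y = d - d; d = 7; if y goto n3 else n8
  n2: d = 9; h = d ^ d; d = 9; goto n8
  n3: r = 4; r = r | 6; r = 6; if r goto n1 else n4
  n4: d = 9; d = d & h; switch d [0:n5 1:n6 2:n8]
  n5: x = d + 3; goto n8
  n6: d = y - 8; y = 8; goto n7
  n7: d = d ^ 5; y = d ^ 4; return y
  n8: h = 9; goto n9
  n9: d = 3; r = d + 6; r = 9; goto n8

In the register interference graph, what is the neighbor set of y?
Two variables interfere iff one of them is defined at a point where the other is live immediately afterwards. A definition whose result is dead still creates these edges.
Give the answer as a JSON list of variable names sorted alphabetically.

Answer: ["d", "h", "r"]

Derivation:
Per-block:
  n0: def={d,h} ue=∅
  n1: def={d,y} ue={d}
  n2: def={d,h} ue=∅
  n3: def={r} ue=∅
  n4: def={d} ue={h}
  n5: def={x} ue={d}
  n6: def={d,y} ue={y}
  n7: def={d,y} ue={d}
  n8: def={h} ue=∅
  n9: def={d,r} ue=∅

Liveness:
  live n0: ∅→{d,h}
  live n1: {d,h}→{d,h,y}
  live n2: ∅→∅
  live n3: {d,h,y}→{d,h,y}
  live n4: {h,y}→{d,y}
  live n5: {d}→∅
  live n6: {y}→{d}
  live n7: {d}→∅
  live n8: ∅→∅
  live n9: ∅→∅

Interfere edges:
  d↔{h,r,y}
  h↔{d,r,y}
  r↔{d,h,y}
  x↔∅
  y↔{d,h,r}

N(y) = ["d", "h", "r"]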